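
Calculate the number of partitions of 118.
1482074143

p(n) counts ways to write n as a sum of positive integers (order ignored).
Euler's pentagonal recurrence: p(k) = p(k-1) + p(k-2) - p(k-5) - p(k-7) + p(k-12) + p(k-15) - ... (offsets j(3j∓1)/2, signs ++--, p(0)=1, p(<0)=0).
DP table for k = 0..117: p(0)=1, p(1)=1, p(2)=2, p(3)=3, p(4)=5, p(5)=7, p(6)=11, p(7)=15, p(8)=22, p(9)=30, p(10)=42, p(11)=56, p(12)=77, p(13)=101, p(14)=135, p(15)=176, p(16)=231, p(17)=297, p(18)=385, p(19)=490, p(20)=627, p(21)=792, p(22)=1002, p(23)=1255, p(24)=1575, p(25)=1958, p(26)=2436, p(27)=3010, p(28)=3718, p(29)=4565, p(30)=5604, p(31)=6842, p(32)=8349, p(33)=10143, p(34)=12310, p(35)=14883, p(36)=17977, p(37)=21637, p(38)=26015, p(39)=31185, p(40)=37338, p(41)=44583, p(42)=53174, p(43)=63261, p(44)=75175, p(45)=89134, p(46)=105558, p(47)=124754, p(48)=147273, p(49)=173525, p(50)=204226, p(51)=239943, p(52)=281589, p(53)=329931, p(54)=386155, p(55)=451276, p(56)=526823, p(57)=614154, p(58)=715220, p(59)=831820, p(60)=966467, p(61)=1121505, p(62)=1300156, p(63)=1505499, p(64)=1741630, p(65)=2012558, p(66)=2323520, p(67)=2679689, p(68)=3087735, p(69)=3554345, p(70)=4087968, p(71)=4697205, p(72)=5392783, p(73)=6185689, p(74)=7089500, p(75)=8118264, p(76)=9289091, p(77)=10619863, p(78)=12132164, p(79)=13848650, p(80)=15796476, p(81)=18004327, p(82)=20506255, p(83)=23338469, p(84)=26543660, p(85)=30167357, p(86)=34262962, p(87)=38887673, p(88)=44108109, p(89)=49995925, p(90)=56634173, p(91)=64112359, p(92)=72533807, p(93)=82010177, p(94)=92669720, p(95)=104651419, p(96)=118114304, p(97)=133230930, p(98)=150198136, p(99)=169229875, p(100)=190569292, p(101)=214481126, p(102)=241265379, p(103)=271248950, p(104)=304801365, p(105)=342325709, p(106)=384276336, p(107)=431149389, p(108)=483502844, p(109)=541946240, p(110)=607163746, p(111)=679903203, p(112)=761002156, p(113)=851376628, p(114)=952050665, p(115)=1064144451, p(116)=1188908248, p(117)=1327710076.
Final step: p(118) = p(117) + p(116) - p(113) - p(111) + p(106) + p(103) - p(96) - p(92) + p(83) + p(78) - p(67) - p(61) + p(48) + p(41) - p(26) - p(18) + p(1)
= 1327710076 + 1188908248 - 851376628 - 679903203 + 384276336 + 271248950 - 118114304 - 72533807 + 23338469 + 12132164 - 2679689 - 1121505 + 147273 + 44583 - 2436 - 385 + 1
= 1482074143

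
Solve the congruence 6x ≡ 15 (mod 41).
x ≡ 23 (mod 41)

gcd(6, 41) = 1, which divides 15, so solutions exist.
Find 6^(-1) mod 41 by the extended Euclidean algorithm:
41 = 6 × 6 + 5  ⟹  5 = (1)·41 + (-6)·6
6 = 1 × 5 + 1  ⟹  1 = (-1)·41 + (7)·6
So (7)·6 ≡ 1 (mod 41), i.e. 6^(-1) ≡ 7 (mod 41).
x ≡ 7 × 15 = 105 ≡ 23 (mod 41).
Check: 6 × 23 = 138 ≡ 15 (mod 41).
Unique solution: x ≡ 23 (mod 41)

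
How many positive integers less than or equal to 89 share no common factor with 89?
88

89 = 89
φ(n) = n × ∏(1 - 1/p) for each prime p dividing n
φ(89) = 89 × (1 - 1/89) = 88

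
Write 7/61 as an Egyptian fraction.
1/9 + 1/275 + 1/150975

Greedy algorithm:
7/61: ceiling(61/7) = 9, use 1/9
2/549: ceiling(549/2) = 275, use 1/275
1/150975: ceiling(150975/1) = 150975, use 1/150975
Result: 7/61 = 1/9 + 1/275 + 1/150975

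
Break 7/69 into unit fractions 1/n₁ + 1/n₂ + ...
1/10 + 1/690

Greedy algorithm:
7/69: ceiling(69/7) = 10, use 1/10
1/690: ceiling(690/1) = 690, use 1/690
Result: 7/69 = 1/10 + 1/690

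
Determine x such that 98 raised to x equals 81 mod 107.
2

Baby-step giant-step with step n = ⌈√107⌉ = 11.
Baby steps 98^j mod 107 (j:value) for j=0..10: 0:1, 1:98, 2:81, 3:20, 4:34, 5:15, 6:79, 7:38, 8:86, 9:82, 10:11.
h = 81 is already in the table at j=2, so x = 2.
Check: 98^2 ≡ 81 (mod 107).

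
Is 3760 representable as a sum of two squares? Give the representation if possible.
Not possible

Factorization: 3760 = 2^4 × 5 × 47
By Fermat: n is sum of two squares iff every prime p ≡ 3 (mod 4) appears to even power.
Prime(s) ≡ 3 (mod 4) with odd exponent: [(47, 1)]
Therefore 3760 cannot be expressed as a² + b².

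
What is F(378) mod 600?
64

Matrix identity: Q^n = [[F_(n+1), F_n], [F_n, F_(n-1)]] with Q = [[1,1],[1,0]].
n = 378 = 101111010₂. Square-and-multiply, entries mod 600:
Q^1 = [[1,1],[1,0]]
Q^2 = (Q^1)² = [[2,1],[1,1]]
Q^5 = (Q^2)²·Q = [[8,5],[5,3]]
Q^11 = (Q^5)²·Q = [[144,89],[89,55]]
Q^23 = (Q^11)²·Q = [[168,457],[457,311]]
Q^47 = (Q^23)²·Q = [[576,73],[73,503]]
Q^94 = (Q^47)² = [[505,167],[167,338]]
Q^189 = (Q^94)²·Q = [[95,314],[314,381]]
Q^378 = (Q^189)² = [[221,64],[64,157]]
F_378 mod 600 = Q^378[0][1] = 64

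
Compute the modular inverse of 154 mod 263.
152

gcd(154, 263) = 1, so the inverse exists.
Extended Euclidean algorithm on (263, 154):
263 = 1 × 154 + 109  ⟹  109 = (1)·263 + (-1)·154
154 = 1 × 109 + 45  ⟹  45 = (-1)·263 + (2)·154
109 = 2 × 45 + 19  ⟹  19 = (3)·263 + (-5)·154
45 = 2 × 19 + 7  ⟹  7 = (-7)·263 + (12)·154
19 = 2 × 7 + 5  ⟹  5 = (17)·263 + (-29)·154
7 = 1 × 5 + 2  ⟹  2 = (-24)·263 + (41)·154
5 = 2 × 2 + 1  ⟹  1 = (65)·263 + (-111)·154
So (-111)·154 ≡ 1 (mod 263), i.e. 154^(-1) ≡ -111 ≡ 152 (mod 263).
Check: 154 × 152 = 23408 ≡ 1 (mod 263)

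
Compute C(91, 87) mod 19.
16

Using Lucas' theorem:
Write n=91 and k=87 in base 19:
n in base 19: [4, 15]
k in base 19: [4, 11]
C(91,87) mod 19 = ∏ C(n_i, k_i) mod 19
Digit binomials (mod 19): C(4,4) = 1; C(15,11) = 1365 ≡ 16
Product: 1 × 16 = 16 ≡ 16 (mod 19)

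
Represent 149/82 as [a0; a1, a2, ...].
[1; 1, 4, 2, 7]

Euclidean algorithm steps:
149 = 1 × 82 + 67
82 = 1 × 67 + 15
67 = 4 × 15 + 7
15 = 2 × 7 + 1
7 = 7 × 1 + 0
Continued fraction: [1; 1, 4, 2, 7]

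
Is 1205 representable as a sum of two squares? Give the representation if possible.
7² + 34² (a=7, b=34)

Factorization: 1205 = 5 × 241
By Fermat: n is sum of two squares iff every prime p ≡ 3 (mod 4) appears to even power.
All primes ≡ 3 (mod 4) appear to even power.
Search a = 0, 1, 2, … for 1205 - a² a perfect square: first hit at a = 7: 1205 - 49 = 1156 = 34².
1205 = 7² + 34² = 49 + 1156 ✓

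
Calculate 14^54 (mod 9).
1

Repeated squaring. Binary of 54 = 110110.
14^1 ≡ 5 (mod 9); 14^2 ≡ 7 (mod 9); 14^4 ≡ 4 (mod 9); 14^8 ≡ 7 (mod 9); 14^16 ≡ 4 (mod 9); 14^32 ≡ 7 (mod 9)
14^54 = 14^2 × 14^4 × 14^16 × 14^32 ≡ 1 (mod 9)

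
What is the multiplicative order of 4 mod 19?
9

19 is prime, so ord(4) divides φ(19) = 18.
Divisors of 18: 1, 2, 3, 6, 9, 18.
Repeated squaring: 4^1 ≡ 4, 4^2 ≡ 16, 4^4 ≡ 9, 4^8 ≡ 5, 4^16 ≡ 6 (mod 19).
Test 4^d mod 19 for each divisor d in increasing order:
4^1 ≡ 4
4^2 ≡ 16
4^3 = 4^2·4^1 ≡ 7
4^6 = 4^4·4^2 ≡ 11
4^9 = 4^8·4^1 ≡ 1  ← first divisor giving 1
The order is 9.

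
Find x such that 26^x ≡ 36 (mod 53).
16

Baby-step giant-step with step n = ⌈√53⌉ = 8.
Baby steps 26^j mod 53 (j:value) for j=0..7: 0:1, 1:26, 2:40, 3:33, 4:10, 5:48, 6:29, 7:12.
Giant-step multiplier: 26^(-8) ≡ 26^(52-8) = 26^44 ≡ 44 (mod 53).
Giant steps γ_i = 36·44^i mod 53: γ_0=36, γ_1=47, γ_2=1 (in table at j=0).
x = i·n + j = 2·8 + 0 = 16.
Check: 26^16 ≡ 36 (mod 53).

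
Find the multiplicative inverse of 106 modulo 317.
3

gcd(106, 317) = 1, so the inverse exists.
Extended Euclidean algorithm on (317, 106):
317 = 2 × 106 + 105  ⟹  105 = (1)·317 + (-2)·106
106 = 1 × 105 + 1  ⟹  1 = (-1)·317 + (3)·106
So (3)·106 ≡ 1 (mod 317), i.e. 106^(-1) ≡ 3 (mod 317).
Check: 106 × 3 = 318 ≡ 1 (mod 317)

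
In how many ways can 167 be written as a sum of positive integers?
207890420102

p(n) counts ways to write n as a sum of positive integers (order ignored).
Euler's pentagonal recurrence: p(k) = p(k-1) + p(k-2) - p(k-5) - p(k-7) + p(k-12) + p(k-15) - ... (offsets j(3j∓1)/2, signs ++--, p(0)=1, p(<0)=0).
DP table for k = 0..166: p(0)=1, p(1)=1, p(2)=2, p(3)=3, p(4)=5, p(5)=7, p(6)=11, p(7)=15, p(8)=22, p(9)=30, p(10)=42, p(11)=56, p(12)=77, p(13)=101, p(14)=135, p(15)=176, p(16)=231, p(17)=297, p(18)=385, p(19)=490, p(20)=627, p(21)=792, p(22)=1002, p(23)=1255, p(24)=1575, p(25)=1958, p(26)=2436, p(27)=3010, p(28)=3718, p(29)=4565, p(30)=5604, p(31)=6842, p(32)=8349, p(33)=10143, p(34)=12310, p(35)=14883, p(36)=17977, p(37)=21637, p(38)=26015, p(39)=31185, p(40)=37338, p(41)=44583, p(42)=53174, p(43)=63261, p(44)=75175, p(45)=89134, p(46)=105558, p(47)=124754, p(48)=147273, p(49)=173525, p(50)=204226, p(51)=239943, p(52)=281589, p(53)=329931, p(54)=386155, p(55)=451276, p(56)=526823, p(57)=614154, p(58)=715220, p(59)=831820, p(60)=966467, p(61)=1121505, p(62)=1300156, p(63)=1505499, p(64)=1741630, p(65)=2012558, p(66)=2323520, p(67)=2679689, p(68)=3087735, p(69)=3554345, p(70)=4087968, p(71)=4697205, p(72)=5392783, p(73)=6185689, p(74)=7089500, p(75)=8118264, p(76)=9289091, p(77)=10619863, p(78)=12132164, p(79)=13848650, p(80)=15796476, p(81)=18004327, p(82)=20506255, p(83)=23338469, p(84)=26543660, p(85)=30167357, p(86)=34262962, p(87)=38887673, p(88)=44108109, p(89)=49995925, p(90)=56634173, p(91)=64112359, p(92)=72533807, p(93)=82010177, p(94)=92669720, p(95)=104651419, p(96)=118114304, p(97)=133230930, p(98)=150198136, p(99)=169229875, p(100)=190569292, p(101)=214481126, p(102)=241265379, p(103)=271248950, p(104)=304801365, p(105)=342325709, p(106)=384276336, p(107)=431149389, p(108)=483502844, p(109)=541946240, p(110)=607163746, p(111)=679903203, p(112)=761002156, p(113)=851376628, p(114)=952050665, p(115)=1064144451, p(116)=1188908248, p(117)=1327710076, p(118)=1482074143, p(119)=1653668665, p(120)=1844349560, p(121)=2056148051, p(122)=2291320912, p(123)=2552338241, p(124)=2841940500, p(125)=3163127352, p(126)=3519222692, p(127)=3913864295, p(128)=4351078600, p(129)=4835271870, p(130)=5371315400, p(131)=5964539504, p(132)=6620830889, p(133)=7346629512, p(134)=8149040695, p(135)=9035836076, p(136)=10015581680, p(137)=11097645016, p(138)=12292341831, p(139)=13610949895, p(140)=15065878135, p(141)=16670689208, p(142)=18440293320, p(143)=20390982757, p(144)=22540654445, p(145)=24908858009, p(146)=27517052599, p(147)=30388671978, p(148)=33549419497, p(149)=37027355200, p(150)=40853235313, p(151)=45060624582, p(152)=49686288421, p(153)=54770336324, p(154)=60356673280, p(155)=66493182097, p(156)=73232243759, p(157)=80630964769, p(158)=88751778802, p(159)=97662728555, p(160)=107438159466, p(161)=118159068427, p(162)=129913904637, p(163)=142798995930, p(164)=156919475295, p(165)=172389800255, p(166)=189334822579.
Final step: p(167) = p(166) + p(165) - p(162) - p(160) + p(155) + p(152) - p(145) - p(141) + p(132) + p(127) - p(116) - p(110) + p(97) + p(90) - p(75) - p(67) + p(50) + p(41) - p(22) - p(12)
= 189334822579 + 172389800255 - 129913904637 - 107438159466 + 66493182097 + 49686288421 - 24908858009 - 16670689208 + 6620830889 + 3913864295 - 1188908248 - 607163746 + 133230930 + 56634173 - 8118264 - 2679689 + 204226 + 44583 - 1002 - 77
= 207890420102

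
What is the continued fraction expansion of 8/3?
[2; 1, 2]

Euclidean algorithm steps:
8 = 2 × 3 + 2
3 = 1 × 2 + 1
2 = 2 × 1 + 0
Continued fraction: [2; 1, 2]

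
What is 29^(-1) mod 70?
29

gcd(29, 70) = 1, so the inverse exists.
Extended Euclidean algorithm on (70, 29):
70 = 2 × 29 + 12  ⟹  12 = (1)·70 + (-2)·29
29 = 2 × 12 + 5  ⟹  5 = (-2)·70 + (5)·29
12 = 2 × 5 + 2  ⟹  2 = (5)·70 + (-12)·29
5 = 2 × 2 + 1  ⟹  1 = (-12)·70 + (29)·29
So (29)·29 ≡ 1 (mod 70), i.e. 29^(-1) ≡ 29 (mod 70).
Check: 29 × 29 = 841 ≡ 1 (mod 70)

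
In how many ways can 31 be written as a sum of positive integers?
6842

p(n) counts ways to write n as a sum of positive integers (order ignored).
Euler's pentagonal recurrence: p(k) = p(k-1) + p(k-2) - p(k-5) - p(k-7) + p(k-12) + p(k-15) - ... (offsets j(3j∓1)/2, signs ++--, p(0)=1, p(<0)=0).
DP table for k = 0..30: p(0)=1, p(1)=1, p(2)=2, p(3)=3, p(4)=5, p(5)=7, p(6)=11, p(7)=15, p(8)=22, p(9)=30, p(10)=42, p(11)=56, p(12)=77, p(13)=101, p(14)=135, p(15)=176, p(16)=231, p(17)=297, p(18)=385, p(19)=490, p(20)=627, p(21)=792, p(22)=1002, p(23)=1255, p(24)=1575, p(25)=1958, p(26)=2436, p(27)=3010, p(28)=3718, p(29)=4565, p(30)=5604.
Final step: p(31) = p(30) + p(29) - p(26) - p(24) + p(19) + p(16) - p(9) - p(5)
= 5604 + 4565 - 2436 - 1575 + 490 + 231 - 30 - 7
= 6842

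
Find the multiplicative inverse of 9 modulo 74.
33

gcd(9, 74) = 1, so the inverse exists.
Extended Euclidean algorithm on (74, 9):
74 = 8 × 9 + 2  ⟹  2 = (1)·74 + (-8)·9
9 = 4 × 2 + 1  ⟹  1 = (-4)·74 + (33)·9
So (33)·9 ≡ 1 (mod 74), i.e. 9^(-1) ≡ 33 (mod 74).
Check: 9 × 33 = 297 ≡ 1 (mod 74)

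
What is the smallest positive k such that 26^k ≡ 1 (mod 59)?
29

59 is prime, so ord(26) divides φ(59) = 58.
Divisors of 58: 1, 2, 29, 58.
Repeated squaring: 26^1 ≡ 26, 26^2 ≡ 27, 26^4 ≡ 21, 26^8 ≡ 28, 26^16 ≡ 17, 26^32 ≡ 53 (mod 59).
Test 26^d mod 59 for each divisor d in increasing order:
26^1 ≡ 26
26^2 ≡ 27
26^29 = 26^16·26^8·26^4·26^1 ≡ 1  ← first divisor giving 1
The order is 29.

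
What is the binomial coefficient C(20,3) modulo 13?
9

Using Lucas' theorem:
Write n=20 and k=3 in base 13:
n in base 13: [1, 7]
k in base 13: [0, 3]
C(20,3) mod 13 = ∏ C(n_i, k_i) mod 13
Digit binomials (mod 13): C(1,0) = 1; C(7,3) = 35 ≡ 9
Product: 1 × 9 = 9 ≡ 9 (mod 13)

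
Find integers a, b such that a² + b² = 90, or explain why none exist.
3² + 9² (a=3, b=9)

Factorization: 90 = 2 × 3^2 × 5
By Fermat: n is sum of two squares iff every prime p ≡ 3 (mod 4) appears to even power.
All primes ≡ 3 (mod 4) appear to even power.
Search a = 0, 1, 2, … for 90 - a² a perfect square: first hit at a = 3: 90 - 9 = 81 = 9².
90 = 3² + 9² = 9 + 81 ✓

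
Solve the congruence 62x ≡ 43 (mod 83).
x ≡ 77 (mod 83)

gcd(62, 83) = 1, which divides 43, so solutions exist.
Find 62^(-1) mod 83 by the extended Euclidean algorithm:
83 = 1 × 62 + 21  ⟹  21 = (1)·83 + (-1)·62
62 = 2 × 21 + 20  ⟹  20 = (-2)·83 + (3)·62
21 = 1 × 20 + 1  ⟹  1 = (3)·83 + (-4)·62
So (-4)·62 ≡ 1 (mod 83), i.e. 62^(-1) ≡ -4 ≡ 79 (mod 83).
x ≡ 79 × 43 = 3397 ≡ 77 (mod 83).
Check: 62 × 77 = 4774 ≡ 43 (mod 83).
Unique solution: x ≡ 77 (mod 83)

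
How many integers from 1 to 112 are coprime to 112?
48

112 = 2^4 × 7
φ(n) = n × ∏(1 - 1/p) for each prime p dividing n
φ(112) = 112 × (1 - 1/2) × (1 - 1/7) = 48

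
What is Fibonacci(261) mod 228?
110

Matrix identity: Q^n = [[F_(n+1), F_n], [F_n, F_(n-1)]] with Q = [[1,1],[1,0]].
n = 261 = 100000101₂. Square-and-multiply, entries mod 228:
Q^1 = [[1,1],[1,0]]
Q^2 = (Q^1)² = [[2,1],[1,1]]
Q^4 = (Q^2)² = [[5,3],[3,2]]
Q^8 = (Q^4)² = [[34,21],[21,13]]
Q^16 = (Q^8)² = [[1,75],[75,154]]
Q^32 = (Q^16)² = [[154,225],[225,157]]
Q^65 = (Q^32)²·Q = [[220,13],[13,207]]
Q^130 = (Q^65)² = [[5,79],[79,154]]
Q^261 = (Q^130)²·Q = [[131,110],[110,21]]
F_261 mod 228 = Q^261[0][1] = 110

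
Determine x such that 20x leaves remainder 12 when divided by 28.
x ≡ 2 (mod 7)

gcd(20, 28) = 4, which divides 12, so solutions exist.
Divide through by 4: 5x ≡ 3 (mod 7).
Find 5^(-1) mod 7 by the extended Euclidean algorithm:
7 = 1 × 5 + 2  ⟹  2 = (1)·7 + (-1)·5
5 = 2 × 2 + 1  ⟹  1 = (-2)·7 + (3)·5
So (3)·5 ≡ 1 (mod 7), i.e. 5^(-1) ≡ 3 (mod 7).
x ≡ 3 × 3 = 9 ≡ 2 (mod 7).
Check: 20 × 2 = 40 ≡ 12 (mod 28).
x ≡ 2 (mod 7), giving 4 solutions mod 28.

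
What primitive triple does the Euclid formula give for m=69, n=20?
(4361, 2760, 5161)

Euclid's formula: a = m² - n², b = 2mn, c = m² + n²
m = 69, n = 20
a = 69² - 20² = 4761 - 400 = 4361
b = 2 × 69 × 20 = 2760
c = 69² + 20² = 4761 + 400 = 5161
Verification: 4361² + 2760² = 19018321 + 7617600 = 26635921 = 5161² ✓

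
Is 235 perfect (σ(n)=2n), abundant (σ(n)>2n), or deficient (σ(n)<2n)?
deficient

Proper divisors of 235: sum = 1 + 5 + 47 = 53
Since 53 < 235, 235 is deficient.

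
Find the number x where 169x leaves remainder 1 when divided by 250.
179

gcd(169, 250) = 1, so the inverse exists.
Extended Euclidean algorithm on (250, 169):
250 = 1 × 169 + 81  ⟹  81 = (1)·250 + (-1)·169
169 = 2 × 81 + 7  ⟹  7 = (-2)·250 + (3)·169
81 = 11 × 7 + 4  ⟹  4 = (23)·250 + (-34)·169
7 = 1 × 4 + 3  ⟹  3 = (-25)·250 + (37)·169
4 = 1 × 3 + 1  ⟹  1 = (48)·250 + (-71)·169
So (-71)·169 ≡ 1 (mod 250), i.e. 169^(-1) ≡ -71 ≡ 179 (mod 250).
Check: 169 × 179 = 30251 ≡ 1 (mod 250)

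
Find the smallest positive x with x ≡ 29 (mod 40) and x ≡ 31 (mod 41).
1589

Using Chinese Remainder Theorem:
M = 40 × 41 = 1640
M1 = 41, M2 = 40
y1 = 41^(-1) mod 40 = 1
y2 = 40^(-1) mod 41 = 40
x = (29×41×1 + 31×40×40) mod 1640 = 1589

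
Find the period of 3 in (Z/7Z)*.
6

7 is prime, so ord(3) divides φ(7) = 6.
Divisors of 6: 1, 2, 3, 6.
Repeated squaring: 3^1 ≡ 3, 3^2 ≡ 2, 3^4 ≡ 4 (mod 7).
Test 3^d mod 7 for each divisor d in increasing order:
3^1 ≡ 3
3^2 ≡ 2
3^3 = 3^2·3^1 ≡ 6
3^6 = 3^4·3^2 ≡ 1  ← first divisor giving 1
The order is 6.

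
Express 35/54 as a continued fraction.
[0; 1, 1, 1, 5, 3]

Euclidean algorithm steps:
35 = 0 × 54 + 35
54 = 1 × 35 + 19
35 = 1 × 19 + 16
19 = 1 × 16 + 3
16 = 5 × 3 + 1
3 = 3 × 1 + 0
Continued fraction: [0; 1, 1, 1, 5, 3]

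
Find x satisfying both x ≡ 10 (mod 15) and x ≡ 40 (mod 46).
40

Using Chinese Remainder Theorem:
M = 15 × 46 = 690
M1 = 46, M2 = 15
y1 = 46^(-1) mod 15 = 1
y2 = 15^(-1) mod 46 = 43
x = (10×46×1 + 40×15×43) mod 690 = 40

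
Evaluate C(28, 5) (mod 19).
12

Using Lucas' theorem:
Write n=28 and k=5 in base 19:
n in base 19: [1, 9]
k in base 19: [0, 5]
C(28,5) mod 19 = ∏ C(n_i, k_i) mod 19
Digit binomials (mod 19): C(1,0) = 1; C(9,5) = 126 ≡ 12
Product: 1 × 12 = 12 ≡ 12 (mod 19)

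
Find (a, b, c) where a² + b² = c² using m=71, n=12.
(4897, 1704, 5185)

Euclid's formula: a = m² - n², b = 2mn, c = m² + n²
m = 71, n = 12
a = 71² - 12² = 5041 - 144 = 4897
b = 2 × 71 × 12 = 1704
c = 71² + 12² = 5041 + 144 = 5185
Verification: 4897² + 1704² = 23980609 + 2903616 = 26884225 = 5185² ✓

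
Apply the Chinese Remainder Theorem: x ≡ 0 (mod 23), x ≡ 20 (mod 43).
966

Using Chinese Remainder Theorem:
M = 23 × 43 = 989
M1 = 43, M2 = 23
y1 = 43^(-1) mod 23 = 15
y2 = 23^(-1) mod 43 = 15
x = (0×43×15 + 20×23×15) mod 989 = 966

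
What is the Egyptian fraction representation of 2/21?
1/11 + 1/231

Greedy algorithm:
2/21: ceiling(21/2) = 11, use 1/11
1/231: ceiling(231/1) = 231, use 1/231
Result: 2/21 = 1/11 + 1/231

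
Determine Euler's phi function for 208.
96

208 = 2^4 × 13
φ(n) = n × ∏(1 - 1/p) for each prime p dividing n
φ(208) = 208 × (1 - 1/2) × (1 - 1/13) = 96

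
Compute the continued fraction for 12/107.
[0; 8, 1, 11]

Euclidean algorithm steps:
12 = 0 × 107 + 12
107 = 8 × 12 + 11
12 = 1 × 11 + 1
11 = 11 × 1 + 0
Continued fraction: [0; 8, 1, 11]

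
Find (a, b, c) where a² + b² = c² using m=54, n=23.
(2387, 2484, 3445)

Euclid's formula: a = m² - n², b = 2mn, c = m² + n²
m = 54, n = 23
a = 54² - 23² = 2916 - 529 = 2387
b = 2 × 54 × 23 = 2484
c = 54² + 23² = 2916 + 529 = 3445
Verification: 2387² + 2484² = 5697769 + 6170256 = 11868025 = 3445² ✓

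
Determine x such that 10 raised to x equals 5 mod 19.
2

Baby-step giant-step with step n = ⌈√19⌉ = 5.
Baby steps 10^j mod 19 (j:value) for j=0..4: 0:1, 1:10, 2:5, 3:12, 4:6.
h = 5 is already in the table at j=2, so x = 2.
Check: 10^2 ≡ 5 (mod 19).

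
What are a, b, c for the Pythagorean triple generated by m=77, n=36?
(4633, 5544, 7225)

Euclid's formula: a = m² - n², b = 2mn, c = m² + n²
m = 77, n = 36
a = 77² - 36² = 5929 - 1296 = 4633
b = 2 × 77 × 36 = 5544
c = 77² + 36² = 5929 + 1296 = 7225
Verification: 4633² + 5544² = 21464689 + 30735936 = 52200625 = 7225² ✓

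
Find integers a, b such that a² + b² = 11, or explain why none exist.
Not possible

Factorization: 11 = 11
By Fermat: n is sum of two squares iff every prime p ≡ 3 (mod 4) appears to even power.
Prime(s) ≡ 3 (mod 4) with odd exponent: [(11, 1)]
Therefore 11 cannot be expressed as a² + b².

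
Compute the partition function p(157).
80630964769

p(n) counts ways to write n as a sum of positive integers (order ignored).
Euler's pentagonal recurrence: p(k) = p(k-1) + p(k-2) - p(k-5) - p(k-7) + p(k-12) + p(k-15) - ... (offsets j(3j∓1)/2, signs ++--, p(0)=1, p(<0)=0).
DP table for k = 0..156: p(0)=1, p(1)=1, p(2)=2, p(3)=3, p(4)=5, p(5)=7, p(6)=11, p(7)=15, p(8)=22, p(9)=30, p(10)=42, p(11)=56, p(12)=77, p(13)=101, p(14)=135, p(15)=176, p(16)=231, p(17)=297, p(18)=385, p(19)=490, p(20)=627, p(21)=792, p(22)=1002, p(23)=1255, p(24)=1575, p(25)=1958, p(26)=2436, p(27)=3010, p(28)=3718, p(29)=4565, p(30)=5604, p(31)=6842, p(32)=8349, p(33)=10143, p(34)=12310, p(35)=14883, p(36)=17977, p(37)=21637, p(38)=26015, p(39)=31185, p(40)=37338, p(41)=44583, p(42)=53174, p(43)=63261, p(44)=75175, p(45)=89134, p(46)=105558, p(47)=124754, p(48)=147273, p(49)=173525, p(50)=204226, p(51)=239943, p(52)=281589, p(53)=329931, p(54)=386155, p(55)=451276, p(56)=526823, p(57)=614154, p(58)=715220, p(59)=831820, p(60)=966467, p(61)=1121505, p(62)=1300156, p(63)=1505499, p(64)=1741630, p(65)=2012558, p(66)=2323520, p(67)=2679689, p(68)=3087735, p(69)=3554345, p(70)=4087968, p(71)=4697205, p(72)=5392783, p(73)=6185689, p(74)=7089500, p(75)=8118264, p(76)=9289091, p(77)=10619863, p(78)=12132164, p(79)=13848650, p(80)=15796476, p(81)=18004327, p(82)=20506255, p(83)=23338469, p(84)=26543660, p(85)=30167357, p(86)=34262962, p(87)=38887673, p(88)=44108109, p(89)=49995925, p(90)=56634173, p(91)=64112359, p(92)=72533807, p(93)=82010177, p(94)=92669720, p(95)=104651419, p(96)=118114304, p(97)=133230930, p(98)=150198136, p(99)=169229875, p(100)=190569292, p(101)=214481126, p(102)=241265379, p(103)=271248950, p(104)=304801365, p(105)=342325709, p(106)=384276336, p(107)=431149389, p(108)=483502844, p(109)=541946240, p(110)=607163746, p(111)=679903203, p(112)=761002156, p(113)=851376628, p(114)=952050665, p(115)=1064144451, p(116)=1188908248, p(117)=1327710076, p(118)=1482074143, p(119)=1653668665, p(120)=1844349560, p(121)=2056148051, p(122)=2291320912, p(123)=2552338241, p(124)=2841940500, p(125)=3163127352, p(126)=3519222692, p(127)=3913864295, p(128)=4351078600, p(129)=4835271870, p(130)=5371315400, p(131)=5964539504, p(132)=6620830889, p(133)=7346629512, p(134)=8149040695, p(135)=9035836076, p(136)=10015581680, p(137)=11097645016, p(138)=12292341831, p(139)=13610949895, p(140)=15065878135, p(141)=16670689208, p(142)=18440293320, p(143)=20390982757, p(144)=22540654445, p(145)=24908858009, p(146)=27517052599, p(147)=30388671978, p(148)=33549419497, p(149)=37027355200, p(150)=40853235313, p(151)=45060624582, p(152)=49686288421, p(153)=54770336324, p(154)=60356673280, p(155)=66493182097, p(156)=73232243759.
Final step: p(157) = p(156) + p(155) - p(152) - p(150) + p(145) + p(142) - p(135) - p(131) + p(122) + p(117) - p(106) - p(100) + p(87) + p(80) - p(65) - p(57) + p(40) + p(31) - p(12) - p(2)
= 73232243759 + 66493182097 - 49686288421 - 40853235313 + 24908858009 + 18440293320 - 9035836076 - 5964539504 + 2291320912 + 1327710076 - 384276336 - 190569292 + 38887673 + 15796476 - 2012558 - 614154 + 37338 + 6842 - 77 - 2
= 80630964769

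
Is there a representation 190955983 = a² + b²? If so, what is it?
Not possible

Factorization: 190955983 = 41 × 167^3
By Fermat: n is sum of two squares iff every prime p ≡ 3 (mod 4) appears to even power.
Prime(s) ≡ 3 (mod 4) with odd exponent: [(167, 3)]
Therefore 190955983 cannot be expressed as a² + b².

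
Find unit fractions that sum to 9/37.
1/5 + 1/24 + 1/635 + 1/563880

Greedy algorithm:
9/37: ceiling(37/9) = 5, use 1/5
8/185: ceiling(185/8) = 24, use 1/24
7/4440: ceiling(4440/7) = 635, use 1/635
1/563880: ceiling(563880/1) = 563880, use 1/563880
Result: 9/37 = 1/5 + 1/24 + 1/635 + 1/563880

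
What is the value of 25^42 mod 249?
25

Repeated squaring. Binary of 42 = 101010.
25^1 ≡ 25 (mod 249); 25^2 ≡ 127 (mod 249); 25^4 ≡ 193 (mod 249); 25^8 ≡ 148 (mod 249); 25^16 ≡ 241 (mod 249); 25^32 ≡ 64 (mod 249)
25^42 = 25^2 × 25^8 × 25^32 ≡ 25 (mod 249)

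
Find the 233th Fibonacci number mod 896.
237

Matrix identity: Q^n = [[F_(n+1), F_n], [F_n, F_(n-1)]] with Q = [[1,1],[1,0]].
n = 233 = 11101001₂. Square-and-multiply, entries mod 896:
Q^1 = [[1,1],[1,0]]
Q^3 = (Q^1)²·Q = [[3,2],[2,1]]
Q^7 = (Q^3)²·Q = [[21,13],[13,8]]
Q^14 = (Q^7)² = [[610,377],[377,233]]
Q^29 = (Q^14)²·Q = [[552,821],[821,627]]
Q^58 = (Q^29)² = [[313,279],[279,34]]
Q^116 = (Q^58)² = [[194,45],[45,149]]
Q^233 = (Q^116)²·Q = [[440,237],[237,203]]
F_233 mod 896 = Q^233[0][1] = 237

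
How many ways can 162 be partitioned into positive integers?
129913904637

p(n) counts ways to write n as a sum of positive integers (order ignored).
Euler's pentagonal recurrence: p(k) = p(k-1) + p(k-2) - p(k-5) - p(k-7) + p(k-12) + p(k-15) - ... (offsets j(3j∓1)/2, signs ++--, p(0)=1, p(<0)=0).
DP table for k = 0..161: p(0)=1, p(1)=1, p(2)=2, p(3)=3, p(4)=5, p(5)=7, p(6)=11, p(7)=15, p(8)=22, p(9)=30, p(10)=42, p(11)=56, p(12)=77, p(13)=101, p(14)=135, p(15)=176, p(16)=231, p(17)=297, p(18)=385, p(19)=490, p(20)=627, p(21)=792, p(22)=1002, p(23)=1255, p(24)=1575, p(25)=1958, p(26)=2436, p(27)=3010, p(28)=3718, p(29)=4565, p(30)=5604, p(31)=6842, p(32)=8349, p(33)=10143, p(34)=12310, p(35)=14883, p(36)=17977, p(37)=21637, p(38)=26015, p(39)=31185, p(40)=37338, p(41)=44583, p(42)=53174, p(43)=63261, p(44)=75175, p(45)=89134, p(46)=105558, p(47)=124754, p(48)=147273, p(49)=173525, p(50)=204226, p(51)=239943, p(52)=281589, p(53)=329931, p(54)=386155, p(55)=451276, p(56)=526823, p(57)=614154, p(58)=715220, p(59)=831820, p(60)=966467, p(61)=1121505, p(62)=1300156, p(63)=1505499, p(64)=1741630, p(65)=2012558, p(66)=2323520, p(67)=2679689, p(68)=3087735, p(69)=3554345, p(70)=4087968, p(71)=4697205, p(72)=5392783, p(73)=6185689, p(74)=7089500, p(75)=8118264, p(76)=9289091, p(77)=10619863, p(78)=12132164, p(79)=13848650, p(80)=15796476, p(81)=18004327, p(82)=20506255, p(83)=23338469, p(84)=26543660, p(85)=30167357, p(86)=34262962, p(87)=38887673, p(88)=44108109, p(89)=49995925, p(90)=56634173, p(91)=64112359, p(92)=72533807, p(93)=82010177, p(94)=92669720, p(95)=104651419, p(96)=118114304, p(97)=133230930, p(98)=150198136, p(99)=169229875, p(100)=190569292, p(101)=214481126, p(102)=241265379, p(103)=271248950, p(104)=304801365, p(105)=342325709, p(106)=384276336, p(107)=431149389, p(108)=483502844, p(109)=541946240, p(110)=607163746, p(111)=679903203, p(112)=761002156, p(113)=851376628, p(114)=952050665, p(115)=1064144451, p(116)=1188908248, p(117)=1327710076, p(118)=1482074143, p(119)=1653668665, p(120)=1844349560, p(121)=2056148051, p(122)=2291320912, p(123)=2552338241, p(124)=2841940500, p(125)=3163127352, p(126)=3519222692, p(127)=3913864295, p(128)=4351078600, p(129)=4835271870, p(130)=5371315400, p(131)=5964539504, p(132)=6620830889, p(133)=7346629512, p(134)=8149040695, p(135)=9035836076, p(136)=10015581680, p(137)=11097645016, p(138)=12292341831, p(139)=13610949895, p(140)=15065878135, p(141)=16670689208, p(142)=18440293320, p(143)=20390982757, p(144)=22540654445, p(145)=24908858009, p(146)=27517052599, p(147)=30388671978, p(148)=33549419497, p(149)=37027355200, p(150)=40853235313, p(151)=45060624582, p(152)=49686288421, p(153)=54770336324, p(154)=60356673280, p(155)=66493182097, p(156)=73232243759, p(157)=80630964769, p(158)=88751778802, p(159)=97662728555, p(160)=107438159466, p(161)=118159068427.
Final step: p(162) = p(161) + p(160) - p(157) - p(155) + p(150) + p(147) - p(140) - p(136) + p(127) + p(122) - p(111) - p(105) + p(92) + p(85) - p(70) - p(62) + p(45) + p(36) - p(17) - p(7)
= 118159068427 + 107438159466 - 80630964769 - 66493182097 + 40853235313 + 30388671978 - 15065878135 - 10015581680 + 3913864295 + 2291320912 - 679903203 - 342325709 + 72533807 + 30167357 - 4087968 - 1300156 + 89134 + 17977 - 297 - 15
= 129913904637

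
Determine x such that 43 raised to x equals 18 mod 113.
98

Baby-step giant-step with step n = ⌈√113⌉ = 11.
Baby steps 43^j mod 113 (j:value) for j=0..10: 0:1, 1:43, 2:41, 3:68, 4:99, 5:76, 6:104, 7:65, 8:83, 9:66, 10:13.
Giant-step multiplier: 43^(-11) ≡ 43^(112-11) = 43^101 ≡ 94 (mod 113).
Giant steps γ_i = 18·94^i mod 113: γ_0=18, γ_1=110, γ_2=57, γ_3=47, γ_4=11, γ_5=17, γ_6=16, γ_7=35, γ_8=13 (in table at j=10).
x = i·n + j = 8·11 + 10 = 98.
Check: 43^98 ≡ 18 (mod 113).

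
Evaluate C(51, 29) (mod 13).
10

Using Lucas' theorem:
Write n=51 and k=29 in base 13:
n in base 13: [3, 12]
k in base 13: [2, 3]
C(51,29) mod 13 = ∏ C(n_i, k_i) mod 13
Digit binomials (mod 13): C(3,2) = 3; C(12,3) = 220 ≡ 12
Product: 3 × 12 = 36 ≡ 10 (mod 13)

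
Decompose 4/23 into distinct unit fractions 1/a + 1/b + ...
1/6 + 1/138

Greedy algorithm:
4/23: ceiling(23/4) = 6, use 1/6
1/138: ceiling(138/1) = 138, use 1/138
Result: 4/23 = 1/6 + 1/138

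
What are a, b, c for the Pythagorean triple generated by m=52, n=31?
(1743, 3224, 3665)

Euclid's formula: a = m² - n², b = 2mn, c = m² + n²
m = 52, n = 31
a = 52² - 31² = 2704 - 961 = 1743
b = 2 × 52 × 31 = 3224
c = 52² + 31² = 2704 + 961 = 3665
Verification: 1743² + 3224² = 3038049 + 10394176 = 13432225 = 3665² ✓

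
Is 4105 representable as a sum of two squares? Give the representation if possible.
3² + 64² (a=3, b=64)

Factorization: 4105 = 5 × 821
By Fermat: n is sum of two squares iff every prime p ≡ 3 (mod 4) appears to even power.
All primes ≡ 3 (mod 4) appear to even power.
Search a = 0, 1, 2, … for 4105 - a² a perfect square: first hit at a = 3: 4105 - 9 = 4096 = 64².
4105 = 3² + 64² = 9 + 4096 ✓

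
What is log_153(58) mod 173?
35

Baby-step giant-step with step n = ⌈√173⌉ = 14.
Baby steps 153^j mod 173 (j:value) for j=0..13: 0:1, 1:153, 2:54, 3:131, 4:148, 5:154, 6:34, 7:12, 8:106, 9:129, 10:15, 11:46, 12:118, 13:62.
Giant-step multiplier: 153^(-14) ≡ 153^(172-14) = 153^158 ≡ 167 (mod 173).
Giant steps γ_i = 58·167^i mod 173: γ_0=58, γ_1=171, γ_2=12 (in table at j=7).
x = i·n + j = 2·14 + 7 = 35.
Check: 153^35 ≡ 58 (mod 173).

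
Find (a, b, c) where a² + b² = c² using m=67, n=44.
(2553, 5896, 6425)

Euclid's formula: a = m² - n², b = 2mn, c = m² + n²
m = 67, n = 44
a = 67² - 44² = 4489 - 1936 = 2553
b = 2 × 67 × 44 = 5896
c = 67² + 44² = 4489 + 1936 = 6425
Verification: 2553² + 5896² = 6517809 + 34762816 = 41280625 = 6425² ✓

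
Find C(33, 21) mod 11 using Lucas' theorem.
0

Using Lucas' theorem:
Write n=33 and k=21 in base 11:
n in base 11: [3, 0]
k in base 11: [1, 10]
C(33,21) mod 11 = ∏ C(n_i, k_i) mod 11
Digit binomials (mod 11): C(3,1) = 3; C(0,10) = 0 (k_i > n_i)
Product: 3 × 0 = 0 ≡ 0 (mod 11)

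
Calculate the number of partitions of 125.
3163127352

p(n) counts ways to write n as a sum of positive integers (order ignored).
Euler's pentagonal recurrence: p(k) = p(k-1) + p(k-2) - p(k-5) - p(k-7) + p(k-12) + p(k-15) - ... (offsets j(3j∓1)/2, signs ++--, p(0)=1, p(<0)=0).
DP table for k = 0..124: p(0)=1, p(1)=1, p(2)=2, p(3)=3, p(4)=5, p(5)=7, p(6)=11, p(7)=15, p(8)=22, p(9)=30, p(10)=42, p(11)=56, p(12)=77, p(13)=101, p(14)=135, p(15)=176, p(16)=231, p(17)=297, p(18)=385, p(19)=490, p(20)=627, p(21)=792, p(22)=1002, p(23)=1255, p(24)=1575, p(25)=1958, p(26)=2436, p(27)=3010, p(28)=3718, p(29)=4565, p(30)=5604, p(31)=6842, p(32)=8349, p(33)=10143, p(34)=12310, p(35)=14883, p(36)=17977, p(37)=21637, p(38)=26015, p(39)=31185, p(40)=37338, p(41)=44583, p(42)=53174, p(43)=63261, p(44)=75175, p(45)=89134, p(46)=105558, p(47)=124754, p(48)=147273, p(49)=173525, p(50)=204226, p(51)=239943, p(52)=281589, p(53)=329931, p(54)=386155, p(55)=451276, p(56)=526823, p(57)=614154, p(58)=715220, p(59)=831820, p(60)=966467, p(61)=1121505, p(62)=1300156, p(63)=1505499, p(64)=1741630, p(65)=2012558, p(66)=2323520, p(67)=2679689, p(68)=3087735, p(69)=3554345, p(70)=4087968, p(71)=4697205, p(72)=5392783, p(73)=6185689, p(74)=7089500, p(75)=8118264, p(76)=9289091, p(77)=10619863, p(78)=12132164, p(79)=13848650, p(80)=15796476, p(81)=18004327, p(82)=20506255, p(83)=23338469, p(84)=26543660, p(85)=30167357, p(86)=34262962, p(87)=38887673, p(88)=44108109, p(89)=49995925, p(90)=56634173, p(91)=64112359, p(92)=72533807, p(93)=82010177, p(94)=92669720, p(95)=104651419, p(96)=118114304, p(97)=133230930, p(98)=150198136, p(99)=169229875, p(100)=190569292, p(101)=214481126, p(102)=241265379, p(103)=271248950, p(104)=304801365, p(105)=342325709, p(106)=384276336, p(107)=431149389, p(108)=483502844, p(109)=541946240, p(110)=607163746, p(111)=679903203, p(112)=761002156, p(113)=851376628, p(114)=952050665, p(115)=1064144451, p(116)=1188908248, p(117)=1327710076, p(118)=1482074143, p(119)=1653668665, p(120)=1844349560, p(121)=2056148051, p(122)=2291320912, p(123)=2552338241, p(124)=2841940500.
Final step: p(125) = p(124) + p(123) - p(120) - p(118) + p(113) + p(110) - p(103) - p(99) + p(90) + p(85) - p(74) - p(68) + p(55) + p(48) - p(33) - p(25) + p(8)
= 2841940500 + 2552338241 - 1844349560 - 1482074143 + 851376628 + 607163746 - 271248950 - 169229875 + 56634173 + 30167357 - 7089500 - 3087735 + 451276 + 147273 - 10143 - 1958 + 22
= 3163127352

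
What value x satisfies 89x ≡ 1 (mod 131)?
53

gcd(89, 131) = 1, so the inverse exists.
Extended Euclidean algorithm on (131, 89):
131 = 1 × 89 + 42  ⟹  42 = (1)·131 + (-1)·89
89 = 2 × 42 + 5  ⟹  5 = (-2)·131 + (3)·89
42 = 8 × 5 + 2  ⟹  2 = (17)·131 + (-25)·89
5 = 2 × 2 + 1  ⟹  1 = (-36)·131 + (53)·89
So (53)·89 ≡ 1 (mod 131), i.e. 89^(-1) ≡ 53 (mod 131).
Check: 89 × 53 = 4717 ≡ 1 (mod 131)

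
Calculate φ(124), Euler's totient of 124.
60

124 = 2^2 × 31
φ(n) = n × ∏(1 - 1/p) for each prime p dividing n
φ(124) = 124 × (1 - 1/2) × (1 - 1/31) = 60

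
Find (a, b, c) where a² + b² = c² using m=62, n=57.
(595, 7068, 7093)

Euclid's formula: a = m² - n², b = 2mn, c = m² + n²
m = 62, n = 57
a = 62² - 57² = 3844 - 3249 = 595
b = 2 × 62 × 57 = 7068
c = 62² + 57² = 3844 + 3249 = 7093
Verification: 595² + 7068² = 354025 + 49956624 = 50310649 = 7093² ✓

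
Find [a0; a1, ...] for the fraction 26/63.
[0; 2, 2, 2, 1, 3]

Euclidean algorithm steps:
26 = 0 × 63 + 26
63 = 2 × 26 + 11
26 = 2 × 11 + 4
11 = 2 × 4 + 3
4 = 1 × 3 + 1
3 = 3 × 1 + 0
Continued fraction: [0; 2, 2, 2, 1, 3]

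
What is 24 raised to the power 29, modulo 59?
58

Repeated squaring. Binary of 29 = 11101.
24^1 ≡ 24 (mod 59); 24^2 ≡ 45 (mod 59); 24^4 ≡ 19 (mod 59); 24^8 ≡ 7 (mod 59); 24^16 ≡ 49 (mod 59)
24^29 = 24^1 × 24^4 × 24^8 × 24^16 ≡ 58 (mod 59)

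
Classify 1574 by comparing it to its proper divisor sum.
deficient

Proper divisors of 1574: sum = 1 + 2 + 787 = 790
Since 790 < 1574, 1574 is deficient.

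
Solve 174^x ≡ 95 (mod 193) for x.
50

Baby-step giant-step with step n = ⌈√193⌉ = 14.
Baby steps 174^j mod 193 (j:value) for j=0..13: 0:1, 1:174, 2:168, 3:89, 4:46, 5:91, 6:8, 7:41, 8:186, 9:133, 10:175, 11:149, 12:64, 13:135.
Giant-step multiplier: 174^(-14) ≡ 174^(192-14) = 174^178 ≡ 31 (mod 193).
Giant steps γ_i = 95·31^i mod 193: γ_0=95, γ_1=50, γ_2=6, γ_3=186 (in table at j=8).
x = i·n + j = 3·14 + 8 = 50.
Check: 174^50 ≡ 95 (mod 193).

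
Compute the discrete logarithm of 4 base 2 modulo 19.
2

Baby-step giant-step with step n = ⌈√19⌉ = 5.
Baby steps 2^j mod 19 (j:value) for j=0..4: 0:1, 1:2, 2:4, 3:8, 4:16.
h = 4 is already in the table at j=2, so x = 2.
Check: 2^2 ≡ 4 (mod 19).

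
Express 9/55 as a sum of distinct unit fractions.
1/7 + 1/49 + 1/2695

Greedy algorithm:
9/55: ceiling(55/9) = 7, use 1/7
8/385: ceiling(385/8) = 49, use 1/49
1/2695: ceiling(2695/1) = 2695, use 1/2695
Result: 9/55 = 1/7 + 1/49 + 1/2695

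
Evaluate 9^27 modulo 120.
9

Repeated squaring. Binary of 27 = 11011.
9^1 ≡ 9 (mod 120); 9^2 ≡ 81 (mod 120); 9^4 ≡ 81 (mod 120); 9^8 ≡ 81 (mod 120); 9^16 ≡ 81 (mod 120)
9^27 = 9^1 × 9^2 × 9^8 × 9^16 ≡ 9 (mod 120)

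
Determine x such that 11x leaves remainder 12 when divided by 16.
x ≡ 4 (mod 16)

gcd(11, 16) = 1, which divides 12, so solutions exist.
Find 11^(-1) mod 16 by the extended Euclidean algorithm:
16 = 1 × 11 + 5  ⟹  5 = (1)·16 + (-1)·11
11 = 2 × 5 + 1  ⟹  1 = (-2)·16 + (3)·11
So (3)·11 ≡ 1 (mod 16), i.e. 11^(-1) ≡ 3 (mod 16).
x ≡ 3 × 12 = 36 ≡ 4 (mod 16).
Check: 11 × 4 = 44 ≡ 12 (mod 16).
Unique solution: x ≡ 4 (mod 16)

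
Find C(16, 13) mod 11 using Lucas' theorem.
10

Using Lucas' theorem:
Write n=16 and k=13 in base 11:
n in base 11: [1, 5]
k in base 11: [1, 2]
C(16,13) mod 11 = ∏ C(n_i, k_i) mod 11
Digit binomials (mod 11): C(1,1) = 1; C(5,2) = 10
Product: 1 × 10 = 10 ≡ 10 (mod 11)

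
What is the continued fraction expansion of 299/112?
[2; 1, 2, 37]

Euclidean algorithm steps:
299 = 2 × 112 + 75
112 = 1 × 75 + 37
75 = 2 × 37 + 1
37 = 37 × 1 + 0
Continued fraction: [2; 1, 2, 37]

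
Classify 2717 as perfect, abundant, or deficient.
deficient

Proper divisors of 2717: sum = 1 + 11 + 13 + 19 + 143 + 209 + 247 = 643
Since 643 < 2717, 2717 is deficient.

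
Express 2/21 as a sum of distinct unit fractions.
1/11 + 1/231

Greedy algorithm:
2/21: ceiling(21/2) = 11, use 1/11
1/231: ceiling(231/1) = 231, use 1/231
Result: 2/21 = 1/11 + 1/231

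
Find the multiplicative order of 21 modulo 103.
102

103 is prime, so ord(21) divides φ(103) = 102.
Divisors of 102: 1, 2, 3, 6, 17, 34, 51, 102.
Repeated squaring: 21^1 ≡ 21, 21^2 ≡ 29, 21^4 ≡ 17, 21^8 ≡ 83, 21^16 ≡ 91, 21^32 ≡ 41, 21^64 ≡ 33 (mod 103).
Test 21^d mod 103 for each divisor d in increasing order:
21^1 ≡ 21
21^2 ≡ 29
21^3 = 21^2·21^1 ≡ 94
21^6 = 21^4·21^2 ≡ 81
21^17 = 21^16·21^1 ≡ 57
21^34 = 21^32·21^2 ≡ 56
21^51 = 21^32·21^16·21^2·21^1 ≡ 102
21^102 = 21^64·21^32·21^4·21^2 ≡ 1  ← first divisor giving 1
The order is 102.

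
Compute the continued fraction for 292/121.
[2; 2, 2, 2, 1, 1, 1, 2]

Euclidean algorithm steps:
292 = 2 × 121 + 50
121 = 2 × 50 + 21
50 = 2 × 21 + 8
21 = 2 × 8 + 5
8 = 1 × 5 + 3
5 = 1 × 3 + 2
3 = 1 × 2 + 1
2 = 2 × 1 + 0
Continued fraction: [2; 2, 2, 2, 1, 1, 1, 2]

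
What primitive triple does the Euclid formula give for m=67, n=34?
(3333, 4556, 5645)

Euclid's formula: a = m² - n², b = 2mn, c = m² + n²
m = 67, n = 34
a = 67² - 34² = 4489 - 1156 = 3333
b = 2 × 67 × 34 = 4556
c = 67² + 34² = 4489 + 1156 = 5645
Verification: 3333² + 4556² = 11108889 + 20757136 = 31866025 = 5645² ✓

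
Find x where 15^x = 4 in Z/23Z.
8

Baby-step giant-step with step n = ⌈√23⌉ = 5.
Baby steps 15^j mod 23 (j:value) for j=0..4: 0:1, 1:15, 2:18, 3:17, 4:2.
Giant-step multiplier: 15^(-5) ≡ 15^(22-5) = 15^17 ≡ 10 (mod 23).
Giant steps γ_i = 4·10^i mod 23: γ_0=4, γ_1=17 (in table at j=3).
x = i·n + j = 1·5 + 3 = 8.
Check: 15^8 ≡ 4 (mod 23).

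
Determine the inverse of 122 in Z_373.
266

gcd(122, 373) = 1, so the inverse exists.
Extended Euclidean algorithm on (373, 122):
373 = 3 × 122 + 7  ⟹  7 = (1)·373 + (-3)·122
122 = 17 × 7 + 3  ⟹  3 = (-17)·373 + (52)·122
7 = 2 × 3 + 1  ⟹  1 = (35)·373 + (-107)·122
So (-107)·122 ≡ 1 (mod 373), i.e. 122^(-1) ≡ -107 ≡ 266 (mod 373).
Check: 122 × 266 = 32452 ≡ 1 (mod 373)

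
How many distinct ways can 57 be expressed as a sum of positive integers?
614154

p(n) counts ways to write n as a sum of positive integers (order ignored).
Euler's pentagonal recurrence: p(k) = p(k-1) + p(k-2) - p(k-5) - p(k-7) + p(k-12) + p(k-15) - ... (offsets j(3j∓1)/2, signs ++--, p(0)=1, p(<0)=0).
DP table for k = 0..56: p(0)=1, p(1)=1, p(2)=2, p(3)=3, p(4)=5, p(5)=7, p(6)=11, p(7)=15, p(8)=22, p(9)=30, p(10)=42, p(11)=56, p(12)=77, p(13)=101, p(14)=135, p(15)=176, p(16)=231, p(17)=297, p(18)=385, p(19)=490, p(20)=627, p(21)=792, p(22)=1002, p(23)=1255, p(24)=1575, p(25)=1958, p(26)=2436, p(27)=3010, p(28)=3718, p(29)=4565, p(30)=5604, p(31)=6842, p(32)=8349, p(33)=10143, p(34)=12310, p(35)=14883, p(36)=17977, p(37)=21637, p(38)=26015, p(39)=31185, p(40)=37338, p(41)=44583, p(42)=53174, p(43)=63261, p(44)=75175, p(45)=89134, p(46)=105558, p(47)=124754, p(48)=147273, p(49)=173525, p(50)=204226, p(51)=239943, p(52)=281589, p(53)=329931, p(54)=386155, p(55)=451276, p(56)=526823.
Final step: p(57) = p(56) + p(55) - p(52) - p(50) + p(45) + p(42) - p(35) - p(31) + p(22) + p(17) - p(6) - p(0)
= 526823 + 451276 - 281589 - 204226 + 89134 + 53174 - 14883 - 6842 + 1002 + 297 - 11 - 1
= 614154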